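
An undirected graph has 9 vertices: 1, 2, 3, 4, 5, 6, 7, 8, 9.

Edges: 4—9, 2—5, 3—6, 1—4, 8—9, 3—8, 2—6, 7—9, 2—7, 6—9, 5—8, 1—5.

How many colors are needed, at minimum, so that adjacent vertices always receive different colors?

3

The cycle 5-1-4-9-8-5 has odd length 5, so it cannot be 2-colored; at least 3 colors are needed.
3 colors suffice: color red → {1, 2, 3, 9}; color blue → {4, 6, 7, 8}; color green → {5}. No two adjacent vertices share a color.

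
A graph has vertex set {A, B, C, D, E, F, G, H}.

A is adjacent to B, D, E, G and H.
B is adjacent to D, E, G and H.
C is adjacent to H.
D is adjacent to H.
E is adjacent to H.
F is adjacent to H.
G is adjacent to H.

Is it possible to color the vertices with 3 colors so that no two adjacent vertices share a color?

A, B, E, H are mutually adjacent (a clique of size 4), so at least 4 colors are needed.
So 3 colors are not enough.

No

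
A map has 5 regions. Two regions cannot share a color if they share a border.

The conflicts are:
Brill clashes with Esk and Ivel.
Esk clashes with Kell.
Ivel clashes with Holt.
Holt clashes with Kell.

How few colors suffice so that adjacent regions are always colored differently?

The cycle Holt-Ivel-Brill-Esk-Kell-Holt has odd length 5, so it cannot be 2-colored; at least 3 colors are needed.
One proper 3-coloring: Brill=1, Esk=2, Ivel=2, Holt=3, Kell=1. No two conflicting regions share a color.

3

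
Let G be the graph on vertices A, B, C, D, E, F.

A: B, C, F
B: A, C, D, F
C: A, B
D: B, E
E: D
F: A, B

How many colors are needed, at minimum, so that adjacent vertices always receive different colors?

A, B, F form a triangle, so at least 3 colors are needed.
3 colors suffice: color 1 → {B, E}; color 2 → {A, D}; color 3 → {C, F}. Each edge has distinct colors on its endpoints.

3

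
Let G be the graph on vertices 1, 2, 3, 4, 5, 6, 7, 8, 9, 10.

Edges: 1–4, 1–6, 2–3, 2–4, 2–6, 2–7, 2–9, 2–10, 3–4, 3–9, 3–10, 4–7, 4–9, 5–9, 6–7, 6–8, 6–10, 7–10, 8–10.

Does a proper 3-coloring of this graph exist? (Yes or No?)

2, 3, 4, 9 are pairwise adjacent (a clique of size 4), so at least 4 colors are needed.
So 3 colors are not enough.

No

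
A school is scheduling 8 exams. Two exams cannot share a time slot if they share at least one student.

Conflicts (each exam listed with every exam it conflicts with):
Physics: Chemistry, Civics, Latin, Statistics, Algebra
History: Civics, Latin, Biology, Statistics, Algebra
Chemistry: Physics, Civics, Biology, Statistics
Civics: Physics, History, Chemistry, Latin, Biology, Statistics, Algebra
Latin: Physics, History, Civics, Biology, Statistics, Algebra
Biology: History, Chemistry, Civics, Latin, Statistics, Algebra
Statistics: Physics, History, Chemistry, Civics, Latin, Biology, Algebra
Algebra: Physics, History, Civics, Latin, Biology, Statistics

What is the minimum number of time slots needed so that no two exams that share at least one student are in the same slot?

History, Civics, Latin, Biology, Statistics, Algebra pairwise conflict, so at least 6 time slots are needed.
Using 6 time slots: Physics=4, History=6, Chemistry=3, Civics=2, Latin=5, Biology=4, Statistics=1, Algebra=3. Every pair that conflicts lands in different time slots.

6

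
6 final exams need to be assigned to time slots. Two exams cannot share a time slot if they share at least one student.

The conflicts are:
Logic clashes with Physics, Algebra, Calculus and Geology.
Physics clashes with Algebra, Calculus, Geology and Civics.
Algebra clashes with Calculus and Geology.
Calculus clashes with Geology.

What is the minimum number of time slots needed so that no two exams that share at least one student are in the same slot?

5

Logic, Physics, Algebra, Calculus, Geology pairwise conflict, so at least 5 time slots are needed.
5 time slots suffice: time slot 1 → {Physics}; time slot 2 → {Calculus, Civics}; time slot 3 → {Logic}; time slot 4 → {Geology}; time slot 5 → {Algebra}. Each listed conflict is separated.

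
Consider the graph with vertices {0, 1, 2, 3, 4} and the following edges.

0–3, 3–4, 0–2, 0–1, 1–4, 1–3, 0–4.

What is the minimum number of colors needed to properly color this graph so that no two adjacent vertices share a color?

4

0, 1, 3, 4 are mutually adjacent (a clique of size 4), so at least 4 colors are needed.
A valid assignment using 4 colors: 0=a, 1=b, 2=b, 3=d, 4=c. Each edge has distinct colors on its endpoints.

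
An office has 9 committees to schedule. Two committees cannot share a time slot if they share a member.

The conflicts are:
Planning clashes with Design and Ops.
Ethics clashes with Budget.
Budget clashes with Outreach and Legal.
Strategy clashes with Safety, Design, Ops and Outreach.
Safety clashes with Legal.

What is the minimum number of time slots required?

The cycle Legal-Safety-Strategy-Outreach-Budget-Legal has odd length 5, so it cannot be 2-colored; at least 3 time slots are needed.
3 time slots suffice: time slot 1 → {Planning, Budget, Strategy}; time slot 2 → {Ethics, Design, Ops, Outreach, Legal}; time slot 3 → {Safety}. No two conflicting committees share a time slot.

3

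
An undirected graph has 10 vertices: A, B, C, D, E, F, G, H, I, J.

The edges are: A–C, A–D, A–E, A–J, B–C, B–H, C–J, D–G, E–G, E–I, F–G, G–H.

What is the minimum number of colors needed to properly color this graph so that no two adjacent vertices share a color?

A, C, J are mutually adjacent, so at least 3 colors are needed.
3 colors suffice: color 1 → {A, B, G, I}; color 2 → {C, D, E, F, H}; color 3 → {J}. No two adjacent vertices share a color.

3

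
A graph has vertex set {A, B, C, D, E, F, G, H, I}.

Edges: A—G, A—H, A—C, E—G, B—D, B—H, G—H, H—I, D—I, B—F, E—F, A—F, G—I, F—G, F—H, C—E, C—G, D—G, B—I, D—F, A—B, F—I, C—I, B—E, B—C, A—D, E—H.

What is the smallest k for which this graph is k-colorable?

4

A, B, D, F form a clique, so at least 4 colors are needed.
One proper 4-coloring: A=yellow, B=blue, C=red, D=green, E=yellow, F=red, G=blue, H=green, I=yellow. Every edge joins two different colors.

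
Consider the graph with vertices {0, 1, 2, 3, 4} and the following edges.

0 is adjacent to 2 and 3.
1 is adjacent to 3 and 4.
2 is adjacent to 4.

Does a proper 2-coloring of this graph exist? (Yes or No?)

The cycle 2-0-3-1-4-2 has odd length 5, so it cannot be 2-colored; at least 3 colors are needed.
So 2 colors are not enough.

No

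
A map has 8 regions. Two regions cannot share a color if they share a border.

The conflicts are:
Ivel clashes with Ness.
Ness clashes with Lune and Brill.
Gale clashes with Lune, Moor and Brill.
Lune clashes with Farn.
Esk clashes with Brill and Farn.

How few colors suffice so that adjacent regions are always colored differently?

The cycle Brill-Esk-Farn-Lune-Ness-Brill has odd length 5, so it cannot be 2-colored; at least 3 colors are needed.
3 colors suffice: Ivel=2, Ness=1, Gale=1, Lune=2, Moor=2, Esk=3, Brill=2, Farn=1. No two conflicting regions share a color.

3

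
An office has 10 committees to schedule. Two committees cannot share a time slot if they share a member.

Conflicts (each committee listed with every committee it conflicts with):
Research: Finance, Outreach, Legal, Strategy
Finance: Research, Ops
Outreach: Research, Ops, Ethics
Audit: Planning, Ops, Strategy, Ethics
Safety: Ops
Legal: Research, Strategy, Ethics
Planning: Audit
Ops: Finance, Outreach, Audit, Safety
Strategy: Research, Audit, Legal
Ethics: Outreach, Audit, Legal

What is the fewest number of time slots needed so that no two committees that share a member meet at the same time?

3

Research, Legal, Strategy all conflict with each other, so at least 3 time slots are needed.
3 time slots suffice: time slot 1 → {Research, Audit, Safety}; time slot 2 → {Planning, Ops, Strategy, Ethics}; time slot 3 → {Finance, Outreach, Legal}. Each listed conflict is separated.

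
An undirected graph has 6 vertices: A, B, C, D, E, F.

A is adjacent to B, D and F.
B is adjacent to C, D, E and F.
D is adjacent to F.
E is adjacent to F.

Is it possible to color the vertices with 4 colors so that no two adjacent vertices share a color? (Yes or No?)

The chromatic number is 4. A, B, D, F form a clique, so at least 4 colors are needed.
4 colors suffice: color 1 → {B}; color 2 → {C, F}; color 3 → {A, E}; color 4 → {D}.
That is already a proper 4-coloring.

Yes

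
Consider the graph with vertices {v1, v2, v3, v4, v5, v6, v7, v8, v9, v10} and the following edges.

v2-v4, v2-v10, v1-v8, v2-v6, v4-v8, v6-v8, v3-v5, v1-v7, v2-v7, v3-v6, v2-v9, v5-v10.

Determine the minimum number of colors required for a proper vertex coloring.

The cycle v6-v3-v5-v10-v2-v6 has odd length 5, so it cannot be 2-colored; at least 3 colors are needed.
3 colors suffice: v1=2, v2=1, v3=3, v4=2, v5=1, v6=2, v7=3, v8=1, v9=2, v10=2. Each edge has distinct colors on its endpoints.

3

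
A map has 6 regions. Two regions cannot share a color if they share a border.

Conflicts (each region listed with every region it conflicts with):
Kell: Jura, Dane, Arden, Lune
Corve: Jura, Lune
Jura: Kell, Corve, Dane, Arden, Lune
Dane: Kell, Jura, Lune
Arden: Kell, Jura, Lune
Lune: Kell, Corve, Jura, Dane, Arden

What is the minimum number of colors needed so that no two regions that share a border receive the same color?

4

Kell, Jura, Arden, Lune all conflict with each other, so at least 4 colors are needed.
A valid assignment using 4 colors: Kell=3, Corve=3, Jura=2, Dane=4, Arden=4, Lune=1. Every pair that conflicts lands in different colors.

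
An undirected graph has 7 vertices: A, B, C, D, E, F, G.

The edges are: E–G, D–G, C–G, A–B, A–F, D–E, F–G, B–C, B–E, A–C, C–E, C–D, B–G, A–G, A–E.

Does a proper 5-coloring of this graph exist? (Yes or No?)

Yes

The chromatic number is 5. A, B, C, E, G are mutually adjacent (a clique of size 5), so at least 5 colors are needed.
One proper 5-coloring: A=yellow, B=purple, C=blue, D=yellow, E=green, F=blue, G=red.
That is already a proper 5-coloring.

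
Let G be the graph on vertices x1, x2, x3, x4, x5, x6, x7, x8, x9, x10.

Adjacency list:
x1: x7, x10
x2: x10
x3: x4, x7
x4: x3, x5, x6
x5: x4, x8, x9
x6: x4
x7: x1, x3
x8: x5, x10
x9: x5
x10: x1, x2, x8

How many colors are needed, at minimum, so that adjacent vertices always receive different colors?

The cycle x1-x10-x8-x5-x4-x3-x7-x1 has odd length 7, so it cannot be 2-colored; at least 3 colors are needed.
3 colors suffice: x1=2, x2=2, x3=1, x4=2, x5=1, x6=1, x7=3, x8=2, x9=2, x10=1. No two adjacent vertices share a color.

3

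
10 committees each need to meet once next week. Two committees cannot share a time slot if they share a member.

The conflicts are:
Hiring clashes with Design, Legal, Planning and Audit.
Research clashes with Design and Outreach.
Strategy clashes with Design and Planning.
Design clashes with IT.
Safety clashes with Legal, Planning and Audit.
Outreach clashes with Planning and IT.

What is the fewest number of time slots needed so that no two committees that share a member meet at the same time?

3

The cycle IT-Design-Hiring-Planning-Outreach-IT has odd length 5, so it cannot be 2-colored; at least 3 time slots are needed.
3 time slots suffice: time slot 1 → {Hiring, Strategy, Safety, Outreach}; time slot 2 → {Design, Legal, Planning, Audit}; time slot 3 → {Research, IT}. Each listed conflict is separated.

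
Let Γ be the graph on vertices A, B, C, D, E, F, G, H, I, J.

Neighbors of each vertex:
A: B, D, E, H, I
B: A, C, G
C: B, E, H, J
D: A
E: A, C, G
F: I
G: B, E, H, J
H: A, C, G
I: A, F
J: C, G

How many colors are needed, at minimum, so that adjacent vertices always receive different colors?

2

F and I are adjacent, so at least 2 colors are needed.
2 colors suffice: color 1 → {A, C, F, G}; color 2 → {B, D, E, H, I, J}. Each edge has distinct colors on its endpoints.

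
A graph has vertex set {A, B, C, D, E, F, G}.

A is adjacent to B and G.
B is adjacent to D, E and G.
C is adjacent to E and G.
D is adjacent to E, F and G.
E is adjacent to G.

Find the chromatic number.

4

B, D, E, G form a clique, so at least 4 colors are needed.
4 colors suffice: color 1 → {F, G}; color 2 → {A, E}; color 3 → {C, D}; color 4 → {B}. Every edge joins two different colors.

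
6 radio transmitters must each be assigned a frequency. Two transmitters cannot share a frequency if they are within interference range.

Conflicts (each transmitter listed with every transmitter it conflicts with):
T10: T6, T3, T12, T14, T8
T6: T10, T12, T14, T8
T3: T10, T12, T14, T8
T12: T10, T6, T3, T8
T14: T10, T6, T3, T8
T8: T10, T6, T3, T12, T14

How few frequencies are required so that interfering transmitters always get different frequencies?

T10, T6, T12, T8 all conflict with each other, so at least 4 frequencies are needed.
Using 4 frequencies: T10=2, T6=4, T3=4, T12=3, T14=3, T8=1. No two conflicting transmitters share a frequency.

4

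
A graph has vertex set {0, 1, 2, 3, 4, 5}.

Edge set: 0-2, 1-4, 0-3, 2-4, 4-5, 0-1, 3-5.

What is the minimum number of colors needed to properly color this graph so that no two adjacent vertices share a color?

3

The cycle 0-2-4-5-3-0 has odd length 5, so it cannot be 2-colored; at least 3 colors are needed.
3 colors suffice: 0=a, 1=b, 2=b, 3=c, 4=a, 5=b. No two adjacent vertices share a color.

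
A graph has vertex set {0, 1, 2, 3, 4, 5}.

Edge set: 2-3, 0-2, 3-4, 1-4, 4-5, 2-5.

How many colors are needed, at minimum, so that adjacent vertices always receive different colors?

2

2 and 3 are adjacent, so at least 2 colors are needed.
2 colors suffice: color red → {2, 4}; color blue → {0, 1, 3, 5}. Each edge has distinct colors on its endpoints.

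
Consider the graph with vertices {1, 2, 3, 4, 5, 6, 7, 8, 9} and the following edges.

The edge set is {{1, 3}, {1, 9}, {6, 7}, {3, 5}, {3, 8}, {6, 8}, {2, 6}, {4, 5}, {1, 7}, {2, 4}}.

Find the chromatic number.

The cycle 1-3-8-6-7-1 has odd length 5, so it cannot be 2-colored; at least 3 colors are needed.
One proper 3-coloring: 1=b, 2=b, 3=a, 4=a, 5=b, 6=a, 7=c, 8=b, 9=a. Every edge joins two different colors.

3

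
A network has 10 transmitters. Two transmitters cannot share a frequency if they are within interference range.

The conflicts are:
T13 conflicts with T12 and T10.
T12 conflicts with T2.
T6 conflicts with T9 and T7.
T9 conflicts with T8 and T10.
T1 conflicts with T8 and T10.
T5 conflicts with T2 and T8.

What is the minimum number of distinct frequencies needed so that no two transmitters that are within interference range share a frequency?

The cycle T2-T5-T8-T9-T10-T13-T12-T2 has odd length 7, so it cannot be 2-colored; at least 3 frequencies are needed.
3 frequencies suffice: frequency 1 → {T12, T9, T1, T5, T7}; frequency 2 → {T6, T2, T8, T10}; frequency 3 → {T13}. Each listed conflict is separated.

3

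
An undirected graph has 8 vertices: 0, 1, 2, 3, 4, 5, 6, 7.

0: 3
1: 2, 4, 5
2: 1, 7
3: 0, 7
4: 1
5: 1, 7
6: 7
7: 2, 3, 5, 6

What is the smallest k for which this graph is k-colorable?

2

6 and 7 are adjacent, so at least 2 colors are needed.
2 colors suffice: color a → {0, 1, 7}; color b → {2, 3, 4, 5, 6}. Each edge has distinct colors on its endpoints.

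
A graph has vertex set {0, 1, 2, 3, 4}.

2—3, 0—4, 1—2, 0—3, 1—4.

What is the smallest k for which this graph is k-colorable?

The cycle 0-4-1-2-3-0 has odd length 5, so it cannot be 2-colored; at least 3 colors are needed.
A valid assignment using 3 colors: 0=red, 1=red, 2=green, 3=blue, 4=blue. No two adjacent vertices share a color.

3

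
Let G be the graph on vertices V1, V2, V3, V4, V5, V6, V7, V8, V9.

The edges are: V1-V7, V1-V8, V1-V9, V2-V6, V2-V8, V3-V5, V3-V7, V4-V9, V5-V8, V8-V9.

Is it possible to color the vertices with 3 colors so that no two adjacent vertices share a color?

The chromatic number is 3. V1, V8, V9 form a triangle, so at least 3 colors are needed.
A valid assignment using 3 colors: V1=2, V2=2, V3=1, V4=1, V5=2, V6=1, V7=3, V8=1, V9=3.
That is already a proper 3-coloring.

Yes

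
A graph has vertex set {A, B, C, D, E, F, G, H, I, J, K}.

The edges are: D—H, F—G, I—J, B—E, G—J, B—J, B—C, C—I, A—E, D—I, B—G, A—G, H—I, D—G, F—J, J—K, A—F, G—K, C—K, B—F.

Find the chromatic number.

4

B, F, G, J are mutually adjacent (a clique of size 4), so at least 4 colors are needed.
A valid assignment using 4 colors: A=2, B=2, C=3, D=2, E=1, F=4, G=1, H=3, I=1, J=3, K=2. No two adjacent vertices share a color.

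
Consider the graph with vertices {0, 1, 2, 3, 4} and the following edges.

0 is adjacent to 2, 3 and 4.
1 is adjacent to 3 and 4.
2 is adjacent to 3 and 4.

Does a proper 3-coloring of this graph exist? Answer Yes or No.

The chromatic number is 3. 0, 2, 3 are mutually adjacent, so at least 3 colors are needed.
3 colors suffice: color red → {0, 1}; color blue → {3, 4}; color green → {2}.
That is already a proper 3-coloring.

Yes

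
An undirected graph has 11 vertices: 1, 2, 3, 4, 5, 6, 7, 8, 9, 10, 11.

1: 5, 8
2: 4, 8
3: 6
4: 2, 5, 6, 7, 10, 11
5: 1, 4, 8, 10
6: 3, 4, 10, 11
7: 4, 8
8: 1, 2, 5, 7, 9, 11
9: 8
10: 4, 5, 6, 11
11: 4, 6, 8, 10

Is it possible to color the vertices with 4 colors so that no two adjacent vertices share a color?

The chromatic number is 4. 4, 6, 10, 11 form a clique, so at least 4 colors are needed.
4 colors suffice: color red → {3, 4, 8}; color blue → {2, 5, 7, 9, 11}; color green → {1, 6}; color yellow → {10}.
That is already a proper 4-coloring.

Yes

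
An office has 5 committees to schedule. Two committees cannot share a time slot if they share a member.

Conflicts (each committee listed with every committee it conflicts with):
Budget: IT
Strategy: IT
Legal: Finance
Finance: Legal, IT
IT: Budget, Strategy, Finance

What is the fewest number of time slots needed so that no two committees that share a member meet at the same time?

2

Finance and IT conflict, so at least 2 time slots are needed.
A valid assignment using 2 time slots: Budget=2, Strategy=2, Legal=1, Finance=2, IT=1. No two conflicting committees share a time slot.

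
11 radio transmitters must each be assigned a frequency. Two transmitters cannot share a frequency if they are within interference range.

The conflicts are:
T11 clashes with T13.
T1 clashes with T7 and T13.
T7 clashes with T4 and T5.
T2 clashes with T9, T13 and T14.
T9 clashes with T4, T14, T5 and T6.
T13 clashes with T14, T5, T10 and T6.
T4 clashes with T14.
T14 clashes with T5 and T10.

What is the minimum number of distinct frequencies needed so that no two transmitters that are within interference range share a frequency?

T9, T4, T14 pairwise conflict, so at least 3 frequencies are needed.
3 frequencies suffice: T11=2, T1=2, T7=1, T2=3, T9=1, T13=1, T4=3, T14=2, T5=3, T10=3, T6=2. Each listed conflict is separated.

3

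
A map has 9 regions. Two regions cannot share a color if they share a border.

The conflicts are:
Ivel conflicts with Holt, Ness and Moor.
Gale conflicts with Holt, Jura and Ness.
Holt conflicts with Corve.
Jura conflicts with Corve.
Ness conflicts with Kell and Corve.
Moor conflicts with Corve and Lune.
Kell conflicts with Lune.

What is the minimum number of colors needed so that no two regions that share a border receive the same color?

The cycle Ness-Corve-Moor-Lune-Kell-Ness has odd length 5, so it cannot be 2-colored; at least 3 colors are needed.
A valid assignment using 3 colors: Ivel=1, Gale=1, Holt=2, Jura=2, Ness=2, Moor=2, Kell=3, Corve=1, Lune=1. Each listed conflict is separated.

3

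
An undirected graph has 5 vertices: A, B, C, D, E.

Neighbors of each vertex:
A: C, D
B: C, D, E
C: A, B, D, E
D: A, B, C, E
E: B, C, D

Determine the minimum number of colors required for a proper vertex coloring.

4

B, C, D, E form a clique, so at least 4 colors are needed.
4 colors suffice: color 1 → {C}; color 2 → {D}; color 3 → {A, E}; color 4 → {B}. Every edge joins two different colors.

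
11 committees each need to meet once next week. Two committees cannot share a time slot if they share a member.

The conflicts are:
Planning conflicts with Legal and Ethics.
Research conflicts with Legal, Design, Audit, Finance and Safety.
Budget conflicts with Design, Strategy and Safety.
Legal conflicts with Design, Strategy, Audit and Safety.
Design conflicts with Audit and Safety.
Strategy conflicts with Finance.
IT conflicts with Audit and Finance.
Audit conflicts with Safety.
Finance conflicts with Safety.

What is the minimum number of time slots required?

Research, Legal, Design, Audit, Safety all conflict with each other, so at least 5 time slots are needed.
A valid assignment using 5 time slots: Planning=2, Research=5, Budget=1, Legal=1, Design=3, Ethics=1, Strategy=2, IT=2, Audit=4, Finance=1, Safety=2. No two conflicting committees share a time slot.

5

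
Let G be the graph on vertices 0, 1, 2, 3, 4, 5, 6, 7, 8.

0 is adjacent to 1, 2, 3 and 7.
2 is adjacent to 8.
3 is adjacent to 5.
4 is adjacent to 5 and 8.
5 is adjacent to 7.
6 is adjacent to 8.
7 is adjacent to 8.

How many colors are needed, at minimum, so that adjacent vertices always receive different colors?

0 and 2 are adjacent, so at least 2 colors are needed.
A valid assignment using 2 colors: 0=a, 1=b, 2=b, 3=b, 4=b, 5=a, 6=b, 7=b, 8=a. No two adjacent vertices share a color.

2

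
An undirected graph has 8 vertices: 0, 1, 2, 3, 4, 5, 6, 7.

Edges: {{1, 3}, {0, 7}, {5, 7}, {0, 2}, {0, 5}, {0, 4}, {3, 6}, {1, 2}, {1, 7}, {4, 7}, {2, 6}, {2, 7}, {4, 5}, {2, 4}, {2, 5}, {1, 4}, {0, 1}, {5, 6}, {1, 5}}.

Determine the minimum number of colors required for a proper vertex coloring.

6

0, 1, 2, 4, 5, 7 are pairwise adjacent (a clique of size 6), so at least 6 colors are needed.
One proper 6-coloring: 0=f, 1=a, 2=c, 3=b, 4=e, 5=b, 6=a, 7=d. Every edge joins two different colors.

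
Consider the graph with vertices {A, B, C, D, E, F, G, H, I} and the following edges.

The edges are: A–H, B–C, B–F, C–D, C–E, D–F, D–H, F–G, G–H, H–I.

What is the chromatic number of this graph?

H and I are adjacent, so at least 2 colors are needed.
2 colors suffice: A=2, B=2, C=1, D=2, E=2, F=1, G=2, H=1, I=2. Every edge joins two different colors.

2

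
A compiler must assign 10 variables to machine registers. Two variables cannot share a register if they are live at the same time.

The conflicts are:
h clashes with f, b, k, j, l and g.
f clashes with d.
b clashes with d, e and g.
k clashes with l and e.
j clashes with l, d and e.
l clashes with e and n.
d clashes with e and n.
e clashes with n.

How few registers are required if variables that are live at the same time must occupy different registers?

3

h, j, l are mutually in conflict, so at least 3 registers are needed.
3 registers suffice: register 1 → {h, e}; register 2 → {l, d, g}; register 3 → {f, b, k, j, n}. Every pair that conflicts lands in different registers.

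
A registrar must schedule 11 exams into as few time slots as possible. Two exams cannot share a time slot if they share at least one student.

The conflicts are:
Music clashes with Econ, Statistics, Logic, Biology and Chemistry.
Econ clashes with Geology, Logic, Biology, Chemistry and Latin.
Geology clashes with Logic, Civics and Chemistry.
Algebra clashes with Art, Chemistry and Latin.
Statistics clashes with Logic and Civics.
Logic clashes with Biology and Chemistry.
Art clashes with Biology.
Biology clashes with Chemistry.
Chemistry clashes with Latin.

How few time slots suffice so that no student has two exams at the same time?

Music, Econ, Logic, Biology, Chemistry are mutually in conflict, so at least 5 time slots are needed.
Using 5 time slots: Music=4, Econ=2, Geology=4, Algebra=2, Statistics=1, Logic=3, Art=1, Biology=5, Civics=2, Chemistry=1, Latin=3. Every pair that conflicts lands in different time slots.

5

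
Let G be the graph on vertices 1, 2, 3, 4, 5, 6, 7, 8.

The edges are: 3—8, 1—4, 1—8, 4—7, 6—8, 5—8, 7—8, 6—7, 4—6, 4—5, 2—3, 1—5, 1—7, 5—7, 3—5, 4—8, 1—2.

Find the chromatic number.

5

1, 4, 5, 7, 8 form a clique, so at least 5 colors are needed.
One proper 5-coloring: 1=b, 2=a, 3=b, 4=d, 5=c, 6=b, 7=e, 8=a. Every edge joins two different colors.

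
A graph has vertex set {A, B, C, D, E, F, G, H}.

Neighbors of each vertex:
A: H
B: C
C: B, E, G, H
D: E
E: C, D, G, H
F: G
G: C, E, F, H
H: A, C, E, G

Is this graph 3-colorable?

No

C, E, G, H are mutually adjacent (a clique of size 4), so at least 4 colors are needed.
So 3 colors are not enough.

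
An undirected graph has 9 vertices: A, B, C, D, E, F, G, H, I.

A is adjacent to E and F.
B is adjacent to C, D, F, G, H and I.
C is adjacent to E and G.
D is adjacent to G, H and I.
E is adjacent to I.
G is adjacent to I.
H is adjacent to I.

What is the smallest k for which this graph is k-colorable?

4

B, D, H, I are pairwise adjacent (a clique of size 4), so at least 4 colors are needed.
A valid assignment using 4 colors: A=2, B=1, C=2, D=3, E=1, F=3, G=4, H=4, I=2. Every edge joins two different colors.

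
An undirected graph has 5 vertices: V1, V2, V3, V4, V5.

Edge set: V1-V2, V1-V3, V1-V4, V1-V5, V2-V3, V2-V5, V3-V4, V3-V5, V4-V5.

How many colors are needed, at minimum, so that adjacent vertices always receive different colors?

4

V1, V3, V4, V5 are mutually adjacent (a clique of size 4), so at least 4 colors are needed.
4 colors suffice: V1=blue, V2=yellow, V3=green, V4=yellow, V5=red. Every edge joins two different colors.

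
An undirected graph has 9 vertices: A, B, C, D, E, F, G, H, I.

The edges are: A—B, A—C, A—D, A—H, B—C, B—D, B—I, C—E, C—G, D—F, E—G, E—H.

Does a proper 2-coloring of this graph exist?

A, B, C form a triangle, so at least 3 colors are needed.
So 2 colors are not enough.

No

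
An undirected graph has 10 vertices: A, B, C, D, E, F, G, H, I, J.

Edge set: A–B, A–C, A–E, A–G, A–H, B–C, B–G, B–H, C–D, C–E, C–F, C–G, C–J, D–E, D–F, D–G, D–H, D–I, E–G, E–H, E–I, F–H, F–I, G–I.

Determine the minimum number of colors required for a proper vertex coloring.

4

C, D, E, G form a clique, so at least 4 colors are needed.
A valid assignment using 4 colors: A=3, B=2, C=1, D=3, E=2, F=2, G=4, H=1, I=1, J=2. No two adjacent vertices share a color.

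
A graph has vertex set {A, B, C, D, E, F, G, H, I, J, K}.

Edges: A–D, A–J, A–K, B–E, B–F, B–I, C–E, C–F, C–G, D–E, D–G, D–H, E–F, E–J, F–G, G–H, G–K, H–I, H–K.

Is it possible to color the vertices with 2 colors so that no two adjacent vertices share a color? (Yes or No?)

D, G, H are pairwise adjacent, so at least 3 colors are needed.
So 2 colors are not enough.

No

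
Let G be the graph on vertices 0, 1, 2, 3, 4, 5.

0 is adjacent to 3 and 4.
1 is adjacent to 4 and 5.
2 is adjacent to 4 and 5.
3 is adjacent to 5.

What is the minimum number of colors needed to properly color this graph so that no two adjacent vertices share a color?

3

The cycle 0-3-5-2-4-0 has odd length 5, so it cannot be 2-colored; at least 3 colors are needed.
3 colors suffice: color a → {4, 5}; color b → {1, 2, 3}; color c → {0}. Each edge has distinct colors on its endpoints.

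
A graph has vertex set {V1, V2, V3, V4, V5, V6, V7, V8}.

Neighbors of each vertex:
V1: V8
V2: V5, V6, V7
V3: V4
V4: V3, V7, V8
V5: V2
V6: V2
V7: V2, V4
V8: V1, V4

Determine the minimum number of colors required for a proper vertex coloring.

2

V2 and V6 are adjacent, so at least 2 colors are needed.
2 colors suffice: color red → {V1, V2, V4}; color blue → {V3, V5, V6, V7, V8}. No two adjacent vertices share a color.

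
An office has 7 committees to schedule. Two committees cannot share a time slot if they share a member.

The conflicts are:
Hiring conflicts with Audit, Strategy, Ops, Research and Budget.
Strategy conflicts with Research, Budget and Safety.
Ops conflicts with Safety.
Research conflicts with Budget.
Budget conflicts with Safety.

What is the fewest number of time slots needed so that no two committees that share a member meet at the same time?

Hiring, Strategy, Research, Budget are mutually in conflict, so at least 4 time slots are needed.
4 time slots suffice: time slot 1 → {Hiring, Safety}; time slot 2 → {Audit, Strategy, Ops}; time slot 3 → {Budget}; time slot 4 → {Research}. Every pair that conflicts lands in different time slots.

4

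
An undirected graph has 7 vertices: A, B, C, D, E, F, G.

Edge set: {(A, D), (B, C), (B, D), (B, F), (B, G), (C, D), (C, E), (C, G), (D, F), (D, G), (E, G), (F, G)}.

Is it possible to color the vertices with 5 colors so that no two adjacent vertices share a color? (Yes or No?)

Yes

The chromatic number is 4. B, C, D, G form a clique, so at least 4 colors are needed.
A valid assignment using 4 colors: A=1, B=4, C=3, D=2, E=2, F=3, G=1.
Since 5 ≥ 4, a proper 5-coloring certainly exists.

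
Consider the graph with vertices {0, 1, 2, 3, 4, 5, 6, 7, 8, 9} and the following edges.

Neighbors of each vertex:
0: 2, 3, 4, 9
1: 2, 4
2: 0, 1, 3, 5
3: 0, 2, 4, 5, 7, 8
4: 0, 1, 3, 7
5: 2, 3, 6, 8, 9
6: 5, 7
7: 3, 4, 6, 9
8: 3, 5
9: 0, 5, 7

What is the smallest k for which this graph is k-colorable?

2, 3, 5 are mutually adjacent, so at least 3 colors are needed.
3 colors suffice: 0=blue, 1=red, 2=green, 3=red, 4=green, 5=blue, 6=red, 7=blue, 8=green, 9=red. No two adjacent vertices share a color.

3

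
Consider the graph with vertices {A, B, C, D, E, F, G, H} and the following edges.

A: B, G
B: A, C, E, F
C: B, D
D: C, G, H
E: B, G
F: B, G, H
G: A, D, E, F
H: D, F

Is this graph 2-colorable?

No

The cycle D-C-B-F-H-D has odd length 5, so it cannot be 2-colored; at least 3 colors are needed.
So 2 colors are not enough.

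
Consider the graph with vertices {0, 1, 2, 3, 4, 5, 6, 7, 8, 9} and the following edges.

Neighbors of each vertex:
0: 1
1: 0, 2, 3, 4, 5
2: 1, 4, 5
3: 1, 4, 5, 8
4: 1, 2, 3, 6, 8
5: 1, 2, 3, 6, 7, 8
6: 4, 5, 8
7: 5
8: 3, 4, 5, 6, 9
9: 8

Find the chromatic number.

3

1, 3, 5 are pairwise adjacent, so at least 3 colors are needed.
One proper 3-coloring: 0=a, 1=b, 2=c, 3=c, 4=a, 5=a, 6=c, 7=b, 8=b, 9=a. Each edge has distinct colors on its endpoints.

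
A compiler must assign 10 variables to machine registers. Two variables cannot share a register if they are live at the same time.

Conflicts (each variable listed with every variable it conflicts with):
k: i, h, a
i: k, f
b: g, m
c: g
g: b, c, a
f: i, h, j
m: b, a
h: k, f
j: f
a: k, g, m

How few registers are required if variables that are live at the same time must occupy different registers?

2

i and f conflict, so at least 2 registers are needed.
2 registers suffice: register 1 → {k, g, f, m}; register 2 → {i, b, c, h, j, a}. No two conflicting variables share a register.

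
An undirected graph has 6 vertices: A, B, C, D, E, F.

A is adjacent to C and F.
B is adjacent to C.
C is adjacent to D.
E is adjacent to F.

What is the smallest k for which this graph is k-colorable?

C and D are adjacent, so at least 2 colors are needed.
One proper 2-coloring: A=2, B=2, C=1, D=2, E=2, F=1. Each edge has distinct colors on its endpoints.

2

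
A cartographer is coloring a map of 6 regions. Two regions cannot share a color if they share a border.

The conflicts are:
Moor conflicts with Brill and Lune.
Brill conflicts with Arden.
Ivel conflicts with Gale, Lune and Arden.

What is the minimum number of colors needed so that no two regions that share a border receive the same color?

3

The cycle Arden-Ivel-Lune-Moor-Brill-Arden has odd length 5, so it cannot be 2-colored; at least 3 colors are needed.
3 colors suffice: color 1 → {Moor, Ivel}; color 2 → {Gale, Lune, Arden}; color 3 → {Brill}. Each listed conflict is separated.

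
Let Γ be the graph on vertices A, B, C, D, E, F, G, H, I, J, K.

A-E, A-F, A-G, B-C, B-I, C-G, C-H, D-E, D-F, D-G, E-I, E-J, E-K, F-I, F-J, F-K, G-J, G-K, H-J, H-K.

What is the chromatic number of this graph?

2

C and H are adjacent, so at least 2 colors are needed.
2 colors suffice: A=2, B=1, C=2, D=2, E=1, F=1, G=1, H=1, I=2, J=2, K=2. No two adjacent vertices share a color.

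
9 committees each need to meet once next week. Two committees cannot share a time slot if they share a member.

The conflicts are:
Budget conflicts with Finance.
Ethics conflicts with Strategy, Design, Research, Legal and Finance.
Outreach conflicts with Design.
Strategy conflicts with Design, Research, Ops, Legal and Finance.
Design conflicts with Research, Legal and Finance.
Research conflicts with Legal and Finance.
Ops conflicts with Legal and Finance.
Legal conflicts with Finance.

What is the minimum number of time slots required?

Ethics, Strategy, Design, Research, Legal, Finance all conflict with each other, so at least 6 time slots are needed.
6 time slots suffice: time slot 1 → {Outreach, Finance}; time slot 2 → {Budget, Design, Ops}; time slot 3 → {Strategy}; time slot 4 → {Legal}; time slot 5 → {Research}; time slot 6 → {Ethics}. Each listed conflict is separated.

6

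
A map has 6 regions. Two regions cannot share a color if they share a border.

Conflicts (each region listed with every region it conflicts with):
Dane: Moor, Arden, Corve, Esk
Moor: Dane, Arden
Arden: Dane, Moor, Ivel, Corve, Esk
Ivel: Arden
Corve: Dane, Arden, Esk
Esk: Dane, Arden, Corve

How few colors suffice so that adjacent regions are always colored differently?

Dane, Arden, Corve, Esk are mutually in conflict, so at least 4 colors are needed.
4 colors suffice: color 1 → {Arden}; color 2 → {Dane, Ivel}; color 3 → {Moor, Esk}; color 4 → {Corve}. No two conflicting regions share a color.

4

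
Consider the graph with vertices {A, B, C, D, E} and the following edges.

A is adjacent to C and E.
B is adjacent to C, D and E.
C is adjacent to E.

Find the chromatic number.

B, C, E are mutually adjacent, so at least 3 colors are needed.
One proper 3-coloring: A=2, B=2, C=3, D=1, E=1. No two adjacent vertices share a color.

3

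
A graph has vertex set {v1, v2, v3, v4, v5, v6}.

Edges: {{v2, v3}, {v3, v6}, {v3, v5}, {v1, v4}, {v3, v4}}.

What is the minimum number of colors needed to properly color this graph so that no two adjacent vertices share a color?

2

v3 and v5 are adjacent, so at least 2 colors are needed.
One proper 2-coloring: v1=red, v2=blue, v3=red, v4=blue, v5=blue, v6=blue. Every edge joins two different colors.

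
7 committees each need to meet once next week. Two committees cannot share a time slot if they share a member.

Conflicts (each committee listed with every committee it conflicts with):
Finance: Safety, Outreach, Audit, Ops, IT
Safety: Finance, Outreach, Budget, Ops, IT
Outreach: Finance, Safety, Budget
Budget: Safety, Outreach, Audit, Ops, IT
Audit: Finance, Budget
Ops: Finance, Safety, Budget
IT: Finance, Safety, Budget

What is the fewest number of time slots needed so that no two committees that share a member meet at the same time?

3

Finance, Safety, Outreach pairwise conflict, so at least 3 time slots are needed.
3 time slots suffice: time slot 1 → {Finance, Budget}; time slot 2 → {Safety, Audit}; time slot 3 → {Outreach, Ops, IT}. Every pair that conflicts lands in different time slots.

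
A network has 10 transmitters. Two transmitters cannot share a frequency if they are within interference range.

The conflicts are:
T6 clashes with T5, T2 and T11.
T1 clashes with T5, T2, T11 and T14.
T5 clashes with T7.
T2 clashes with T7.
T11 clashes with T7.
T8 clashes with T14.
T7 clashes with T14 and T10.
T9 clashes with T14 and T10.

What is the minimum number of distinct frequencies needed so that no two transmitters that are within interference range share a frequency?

T1 and T14 conflict, so at least 2 frequencies are needed.
A valid assignment using 2 frequencies: T6=1, T1=1, T5=2, T2=2, T11=2, T8=1, T7=1, T9=1, T14=2, T10=2. Every pair that conflicts lands in different frequencies.

2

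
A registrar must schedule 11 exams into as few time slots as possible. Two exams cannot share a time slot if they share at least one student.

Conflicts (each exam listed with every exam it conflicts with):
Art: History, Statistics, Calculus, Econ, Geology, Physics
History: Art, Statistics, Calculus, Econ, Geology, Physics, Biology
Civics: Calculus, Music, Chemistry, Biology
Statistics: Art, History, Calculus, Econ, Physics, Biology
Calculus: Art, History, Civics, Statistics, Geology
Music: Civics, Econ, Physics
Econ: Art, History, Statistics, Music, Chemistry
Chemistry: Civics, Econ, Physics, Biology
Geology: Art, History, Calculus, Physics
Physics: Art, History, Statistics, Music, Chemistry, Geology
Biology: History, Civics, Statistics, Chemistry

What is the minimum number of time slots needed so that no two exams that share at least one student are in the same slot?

Art, History, Statistics, Physics all conflict with each other, so at least 4 time slots are needed.
4 time slots suffice: time slot 1 → {History, Music, Chemistry}; time slot 2 → {Calculus, Econ, Physics, Biology}; time slot 3 → {Civics, Statistics, Geology}; time slot 4 → {Art}. Every pair that conflicts lands in different time slots.

4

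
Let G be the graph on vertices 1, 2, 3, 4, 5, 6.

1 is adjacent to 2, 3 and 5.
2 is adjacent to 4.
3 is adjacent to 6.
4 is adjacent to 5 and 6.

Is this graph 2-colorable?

No

The cycle 1-2-4-6-3-1 has odd length 5, so it cannot be 2-colored; at least 3 colors are needed.
So 2 colors are not enough.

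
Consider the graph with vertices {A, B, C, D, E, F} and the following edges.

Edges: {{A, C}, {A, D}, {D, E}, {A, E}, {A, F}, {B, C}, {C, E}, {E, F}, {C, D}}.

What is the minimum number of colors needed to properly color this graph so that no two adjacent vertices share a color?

4

A, C, D, E form a clique, so at least 4 colors are needed.
4 colors suffice: color 1 → {B, E}; color 2 → {A}; color 3 → {C, F}; color 4 → {D}. Each edge has distinct colors on its endpoints.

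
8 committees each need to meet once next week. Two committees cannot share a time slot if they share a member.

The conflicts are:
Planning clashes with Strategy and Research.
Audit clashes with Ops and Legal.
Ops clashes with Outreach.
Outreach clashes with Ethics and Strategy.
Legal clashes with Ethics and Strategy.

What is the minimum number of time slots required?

The cycle Audit-Legal-Strategy-Outreach-Ops-Audit has odd length 5, so it cannot be 2-colored; at least 3 time slots are needed.
3 time slots suffice: time slot 1 → {Ops, Ethics, Strategy, Research}; time slot 2 → {Planning, Outreach, Legal}; time slot 3 → {Audit}. Every pair that conflicts lands in different time slots.

3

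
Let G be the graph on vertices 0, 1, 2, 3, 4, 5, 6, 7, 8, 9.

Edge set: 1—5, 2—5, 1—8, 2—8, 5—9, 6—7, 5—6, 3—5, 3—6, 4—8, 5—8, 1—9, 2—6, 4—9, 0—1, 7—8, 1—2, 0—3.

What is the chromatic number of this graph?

4

1, 2, 5, 8 are pairwise adjacent (a clique of size 4), so at least 4 colors are needed.
4 colors suffice: color red → {0, 4, 5, 7}; color blue → {6, 8, 9}; color green → {1, 3}; color yellow → {2}. No two adjacent vertices share a color.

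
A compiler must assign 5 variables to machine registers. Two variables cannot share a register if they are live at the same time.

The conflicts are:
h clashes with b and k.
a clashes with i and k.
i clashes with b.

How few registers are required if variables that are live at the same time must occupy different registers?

The cycle b-h-k-a-i-b has odd length 5, so it cannot be 2-colored; at least 3 registers are needed.
3 registers suffice: register 1 → {i, k}; register 2 → {h, a}; register 3 → {b}. Each listed conflict is separated.

3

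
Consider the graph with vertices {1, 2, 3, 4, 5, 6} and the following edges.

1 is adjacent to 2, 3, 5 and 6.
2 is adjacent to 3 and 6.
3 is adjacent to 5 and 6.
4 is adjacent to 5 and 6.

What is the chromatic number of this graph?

4

1, 2, 3, 6 are pairwise adjacent (a clique of size 4), so at least 4 colors are needed.
4 colors suffice: 1=a, 2=d, 3=c, 4=a, 5=b, 6=b. Each edge has distinct colors on its endpoints.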